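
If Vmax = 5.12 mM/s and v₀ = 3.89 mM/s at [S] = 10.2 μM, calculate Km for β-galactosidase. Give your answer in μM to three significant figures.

v/Vmax = 3.89/5.12 = 0.7598 = [S]/(Km+[S]).
So Km + [S] = [S]/0.7598 = 13.43 μM, giving Km = 13.43 − 10.2 = 3.23 μM.

3.23 μM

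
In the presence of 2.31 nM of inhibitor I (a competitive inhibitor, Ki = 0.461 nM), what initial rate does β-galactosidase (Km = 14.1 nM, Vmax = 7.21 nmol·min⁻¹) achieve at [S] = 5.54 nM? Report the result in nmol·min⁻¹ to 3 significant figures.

With α = 1 + [I]/Ki = 1 + 2.31/0.461 = 6.011, the competitive rate law is v = Vmax[S] / (αKm + [S]).
v = 7.21×5.54 / (6.011×14.1 + 5.54) = 39.94/90.29 = 0.442 nmol·min⁻¹.

0.442 nmol·min⁻¹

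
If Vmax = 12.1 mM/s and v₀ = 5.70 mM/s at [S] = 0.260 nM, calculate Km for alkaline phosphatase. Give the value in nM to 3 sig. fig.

0.292 nM

v/Vmax = 5.70/12.1 = 0.4711 = [S]/(Km+[S]).
So Km + [S] = [S]/0.4711 = 0.5519 nM, giving Km = 0.5519 − 0.260 = 0.292 nM.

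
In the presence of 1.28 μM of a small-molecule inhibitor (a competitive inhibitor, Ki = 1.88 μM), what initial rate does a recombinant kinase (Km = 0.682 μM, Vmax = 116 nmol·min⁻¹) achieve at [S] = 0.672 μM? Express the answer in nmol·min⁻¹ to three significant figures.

42.9 nmol·min⁻¹

α = 1 + [I]/Ki = 1 + 1.28/1.88 = 1.681.
For a competitive inhibitor, Vmax is unchanged and the apparent Km becomes α·Km: Km,app = 1.15 μM, Vmax,app = 116 nmol·min⁻¹.
v = Vmax,app·[S]/(Km,app + [S]) = 116 × 0.672/(1.15 + 0.672) = 42.9 nmol·min⁻¹.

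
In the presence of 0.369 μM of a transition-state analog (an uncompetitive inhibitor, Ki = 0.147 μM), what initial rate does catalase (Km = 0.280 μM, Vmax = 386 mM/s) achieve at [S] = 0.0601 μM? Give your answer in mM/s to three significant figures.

With α = 1 + [I]/Ki = 1 + 0.369/0.147 = 3.510, the uncompetitive rate law is v = (Vmax/α)·[S] / (Km/α + [S]).
v = (386/3.510)×0.0601 / (0.280/3.510 + 0.0601) = 6.609/0.1399 = 47.3 mM/s.

47.3 mM/s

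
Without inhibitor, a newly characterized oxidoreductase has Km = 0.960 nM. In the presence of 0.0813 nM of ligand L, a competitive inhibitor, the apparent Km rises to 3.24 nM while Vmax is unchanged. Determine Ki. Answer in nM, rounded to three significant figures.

Competitive: Km,app = α·Km with α = 1 + [I]/Ki.
α = Km,app/Km = 3.24/0.960 = 3.375.
Since α = 1 + [I]/Ki, [I]/Ki = 3.375 − 1 = 2.375 and Ki = 0.0813/2.375 = 0.0342 nM.

0.0342 nM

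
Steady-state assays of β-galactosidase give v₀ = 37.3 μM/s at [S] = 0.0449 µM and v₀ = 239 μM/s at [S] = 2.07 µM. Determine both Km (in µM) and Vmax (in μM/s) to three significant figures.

Km = 0.282 µM; Vmax = 272 μM/s

From v = Vmax[S]/(Km+[S]), each point gives Vmax = v(Km+[S])/[S].
Equating: 37.3(Km+0.0449)/0.0449 = 239(Km+2.07)/2.07.
830.7·Km + 37.3 = 115.5·Km + 239, so (830.7 − 115.5)·Km = 239 − 37.3.
Km = 201.7/715.3 = 0.282 µM; then Vmax = 37.3(0.282+0.0449)/0.0449 = 272 μM/s.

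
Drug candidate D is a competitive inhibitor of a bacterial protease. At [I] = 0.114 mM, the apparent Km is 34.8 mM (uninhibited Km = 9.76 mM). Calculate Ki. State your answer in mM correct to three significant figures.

Competitive: Km,app = α·Km with α = 1 + [I]/Ki.
α = Km,app/Km = 34.8/9.76 = 3.566.
Ki = [I]/(α − 1) = 0.114/2.566 = 0.0444 mM.

0.0444 mM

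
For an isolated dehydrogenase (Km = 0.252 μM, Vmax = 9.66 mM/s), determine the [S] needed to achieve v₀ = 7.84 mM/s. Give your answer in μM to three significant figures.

1.09 μM

Rearranging v = Vmax[S]/(Km+[S]) gives [S] = Km·v/(Vmax − v).
[S] = 0.252 × 7.84 / (9.66 − 7.84) = 1.976/1.820 = 1.09 μM.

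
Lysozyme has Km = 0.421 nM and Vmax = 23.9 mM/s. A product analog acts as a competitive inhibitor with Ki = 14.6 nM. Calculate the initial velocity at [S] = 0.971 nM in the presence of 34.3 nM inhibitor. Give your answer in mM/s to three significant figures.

9.75 mM/s

α = 1 + [I]/Ki = 1 + 34.3/14.6 = 3.349.
For a competitive inhibitor, Vmax is unchanged and the apparent Km becomes α·Km: Km,app = 1.41 nM, Vmax,app = 23.9 mM/s.
v = Vmax,app·[S]/(Km,app + [S]) = 23.9 × 0.971/(1.41 + 0.971) = 9.75 mM/s.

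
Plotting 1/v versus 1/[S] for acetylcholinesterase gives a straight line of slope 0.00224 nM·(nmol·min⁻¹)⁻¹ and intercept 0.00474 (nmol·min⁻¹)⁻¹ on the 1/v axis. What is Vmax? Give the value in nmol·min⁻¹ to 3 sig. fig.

The y-intercept of a Lineweaver–Burk plot equals 1/Vmax, so Vmax = 1/0.00474 = 211 nmol·min⁻¹.

211 nmol·min⁻¹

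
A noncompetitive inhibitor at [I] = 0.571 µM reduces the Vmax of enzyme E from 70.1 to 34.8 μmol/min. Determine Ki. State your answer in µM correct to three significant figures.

Noncompetitive: Vmax,app = Vmax/α with α = 1 + [I]/Ki.
α = Vmax/Vmax,app = 70.1/34.8 = 2.014.
Ki = [I]/(α − 1) = 0.571/1.014 = 0.563 µM.

0.563 µM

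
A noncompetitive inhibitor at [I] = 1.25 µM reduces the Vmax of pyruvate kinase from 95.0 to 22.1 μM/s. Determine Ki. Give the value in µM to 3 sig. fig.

Noncompetitive: Vmax,app = Vmax/α with α = 1 + [I]/Ki.
α = Vmax/Vmax,app = 95.0/22.1 = 4.299.
Since α = 1 + [I]/Ki, [I]/Ki = 4.299 − 1 = 3.299 and Ki = 1.25/3.299 = 0.379 µM.

0.379 µM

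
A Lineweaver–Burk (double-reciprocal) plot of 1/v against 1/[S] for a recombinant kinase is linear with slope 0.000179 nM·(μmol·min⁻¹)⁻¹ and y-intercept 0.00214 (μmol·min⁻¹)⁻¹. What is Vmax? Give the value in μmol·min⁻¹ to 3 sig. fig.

467 μmol·min⁻¹

The y-intercept of a Lineweaver–Burk plot equals 1/Vmax, so Vmax = 1/0.00214 = 467 μmol·min⁻¹.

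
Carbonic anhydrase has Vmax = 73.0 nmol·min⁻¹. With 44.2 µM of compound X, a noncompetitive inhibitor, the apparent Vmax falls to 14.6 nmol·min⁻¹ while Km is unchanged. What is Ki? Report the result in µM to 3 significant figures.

11.0 µM

Noncompetitive: Vmax,app = Vmax/α with α = 1 + [I]/Ki.
α = Vmax/Vmax,app = 73.0/14.6 = 5.000.
Ki = [I]/(α − 1) = 44.2/4.000 = 11.0 µM.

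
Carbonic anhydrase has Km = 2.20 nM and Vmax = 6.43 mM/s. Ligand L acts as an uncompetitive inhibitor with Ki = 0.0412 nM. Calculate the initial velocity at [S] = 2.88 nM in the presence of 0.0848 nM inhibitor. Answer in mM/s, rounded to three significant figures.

1.68 mM/s

With α = 1 + [I]/Ki = 1 + 0.0848/0.0412 = 3.058, the uncompetitive rate law is v = (Vmax/α)·[S] / (Km/α + [S]).
v = (6.43/3.058)×2.88 / (2.20/3.058 + 2.88) = 6.055/3.599 = 1.68 mM/s.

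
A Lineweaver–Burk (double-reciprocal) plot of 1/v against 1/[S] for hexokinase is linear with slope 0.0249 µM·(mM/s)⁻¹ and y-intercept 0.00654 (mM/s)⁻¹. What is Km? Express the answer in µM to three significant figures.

y-intercept = 1/Vmax ⇒ Vmax = 153 mM/s; slope = Km/Vmax ⇒ Km = slope × Vmax.
Km = 0.0249 × 153 = 3.81 µM.

3.81 µM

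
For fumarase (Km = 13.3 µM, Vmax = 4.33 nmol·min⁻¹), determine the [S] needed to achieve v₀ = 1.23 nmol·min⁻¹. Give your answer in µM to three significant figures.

Rearranging v = Vmax[S]/(Km+[S]) gives [S] = Km·v/(Vmax − v).
[S] = 13.3 × 1.23 / (4.33 − 1.23) = 16.36/3.100 = 5.28 µM.

5.28 µM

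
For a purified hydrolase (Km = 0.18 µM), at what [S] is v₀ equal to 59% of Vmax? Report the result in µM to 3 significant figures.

0.259 µM

v/Vmax = [S]/(Km+[S]) = 0.59, so [S] = Km·0.59/(1 − 0.59) = 0.18 × 1.439.
[S] = 0.259 µM.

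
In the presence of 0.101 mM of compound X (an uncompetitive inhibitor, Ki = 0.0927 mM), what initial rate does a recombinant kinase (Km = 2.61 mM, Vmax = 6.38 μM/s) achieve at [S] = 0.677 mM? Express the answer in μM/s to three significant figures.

1.07 μM/s

α = 1 + [I]/Ki = 1 + 0.101/0.0927 = 2.090.
For an uncompetitive inhibitor, both parameters are divided by α, giving Vmax/α and Km/α: Km,app = 1.25 mM, Vmax,app = 3.05 μM/s.
v = Vmax,app·[S]/(Km,app + [S]) = 3.05 × 0.677/(1.25 + 0.677) = 1.07 μM/s.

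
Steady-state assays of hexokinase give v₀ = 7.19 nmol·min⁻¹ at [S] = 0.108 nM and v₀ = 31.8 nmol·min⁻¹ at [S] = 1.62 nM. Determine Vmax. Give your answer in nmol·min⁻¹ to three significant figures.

From v = Vmax[S]/(Km+[S]), each point gives Vmax = v(Km+[S])/[S].
Equating: 7.19(Km+0.108)/0.108 = 31.8(Km+1.62)/1.62.
66.57·Km + 7.19 = 19.63·Km + 31.8, so (66.57 − 19.63)·Km = 31.8 − 7.19.
Km = 24.61/46.94 = 0.524 nM; then Vmax = 7.19(0.524+0.108)/0.108 = 42.1 nmol·min⁻¹.

42.1 nmol·min⁻¹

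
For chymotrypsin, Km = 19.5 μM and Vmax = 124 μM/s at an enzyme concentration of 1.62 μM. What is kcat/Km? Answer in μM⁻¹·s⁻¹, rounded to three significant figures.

kcat = Vmax/[E]total = 124/1.62 = 76.5 s⁻¹.
kcat/Km = 76.5/19.5 = 3.93 μM⁻¹·s⁻¹.

3.93 μM⁻¹·s⁻¹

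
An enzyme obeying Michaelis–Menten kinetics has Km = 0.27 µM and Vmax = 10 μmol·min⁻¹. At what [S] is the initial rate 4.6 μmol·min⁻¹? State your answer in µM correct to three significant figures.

0.230 µM

Rearranging v = Vmax[S]/(Km+[S]) gives [S] = Km·v/(Vmax − v).
[S] = 0.27 × 4.6 / (10 − 4.6) = 1.242/5.400 = 0.230 µM.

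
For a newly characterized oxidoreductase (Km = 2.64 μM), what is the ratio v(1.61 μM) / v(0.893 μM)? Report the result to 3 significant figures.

The fractional saturations are [S]/(Km+[S]) = 0.893/3.533 = 0.2528 and 1.61/4.250 = 0.3788.
v₂/v₁ is just their ratio: 0.3788/0.2528 = 1.50.

1.50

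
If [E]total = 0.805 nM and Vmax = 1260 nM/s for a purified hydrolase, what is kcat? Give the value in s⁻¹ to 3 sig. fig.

kcat = Vmax/[E]total = 1260 nM/s / 0.805 nM = 1570 s⁻¹.

1570 s⁻¹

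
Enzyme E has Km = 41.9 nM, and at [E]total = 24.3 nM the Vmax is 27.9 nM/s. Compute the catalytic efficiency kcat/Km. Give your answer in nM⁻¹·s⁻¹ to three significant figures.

0.0274 nM⁻¹·s⁻¹

kcat = Vmax/[E]total = 27.9/24.3 = 1.15 s⁻¹.
kcat/Km = 1.15/41.9 = 0.0274 nM⁻¹·s⁻¹.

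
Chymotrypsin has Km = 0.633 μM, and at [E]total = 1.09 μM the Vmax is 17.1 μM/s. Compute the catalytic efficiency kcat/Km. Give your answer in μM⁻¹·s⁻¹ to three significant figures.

24.8 μM⁻¹·s⁻¹

kcat = Vmax/[E]total = 17.1/1.09 = 15.7 s⁻¹.
kcat/Km = 15.7/0.633 = 24.8 μM⁻¹·s⁻¹.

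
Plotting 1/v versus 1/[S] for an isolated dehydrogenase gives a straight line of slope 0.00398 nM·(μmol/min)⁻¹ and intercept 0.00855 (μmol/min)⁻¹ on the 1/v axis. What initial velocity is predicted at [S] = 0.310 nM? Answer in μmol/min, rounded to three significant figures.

The y-intercept is 1/Vmax, so Vmax = 1/0.00855 = 117 μmol/min.
The slope is Km/Vmax, so Km = 0.00398 × 117 = 0.465 nM.
Then v = 117 × 0.310/(0.465 + 0.310) = 46.8 μmol/min.

46.8 μmol/min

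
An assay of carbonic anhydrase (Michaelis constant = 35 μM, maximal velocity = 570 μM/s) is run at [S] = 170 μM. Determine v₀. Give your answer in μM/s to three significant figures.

473 μM/s

v = Vmax·[S]/(Km + [S]) = 570 × 170 / (35 + 170)
  = 96900 / 205.0 = 473 μM/s.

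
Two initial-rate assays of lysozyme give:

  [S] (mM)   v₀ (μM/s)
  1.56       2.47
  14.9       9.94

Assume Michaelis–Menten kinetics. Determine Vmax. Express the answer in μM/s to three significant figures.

15.4 μM/s

In reciprocal form, 1/v = (Km/Vmax)·(1/[S]) + 1/Vmax. The two points give (1/[S], 1/v) = (0.6410, 0.4049) and (0.06711, 0.1006).
Slope = (0.4049 − 0.1006)/(0.6410 − 0.06711) = 0.5301; intercept = 0.4049 − 0.5301×0.6410 = 0.06502.
Vmax = 1/intercept = 15.4 μM/s; Km = slope × Vmax = 0.5301 × 15.4 = 8.15 mM.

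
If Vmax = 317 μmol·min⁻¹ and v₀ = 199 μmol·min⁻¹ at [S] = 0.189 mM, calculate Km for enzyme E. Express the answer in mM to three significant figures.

0.112 mM

v/Vmax = 199/317 = 0.6278 = [S]/(Km+[S]).
So Km + [S] = [S]/0.6278 = 0.3011 mM, giving Km = 0.3011 − 0.189 = 0.112 mM.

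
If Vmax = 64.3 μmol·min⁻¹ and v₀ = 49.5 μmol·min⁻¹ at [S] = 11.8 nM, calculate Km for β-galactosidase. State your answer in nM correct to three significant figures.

From v = Vmax[S]/(Km+[S]), Km = [S](Vmax − v)/v.
Km = 11.8 × (64.3 − 49.5) / 49.5 = 174.6/49.5 = 3.53 nM.

3.53 nM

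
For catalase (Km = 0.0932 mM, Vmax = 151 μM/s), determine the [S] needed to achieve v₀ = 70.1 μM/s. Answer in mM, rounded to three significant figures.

0.0808 mM

Rearranging v = Vmax[S]/(Km+[S]) gives [S] = Km·v/(Vmax − v).
[S] = 0.0932 × 70.1 / (151 − 70.1) = 6.533/80.90 = 0.0808 mM.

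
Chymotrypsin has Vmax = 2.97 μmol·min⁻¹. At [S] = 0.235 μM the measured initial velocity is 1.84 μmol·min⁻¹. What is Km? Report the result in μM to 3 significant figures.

0.144 μM

From v = Vmax[S]/(Km+[S]), Km = [S](Vmax − v)/v.
Km = 0.235 × (2.97 − 1.84) / 1.84 = 0.2656/1.84 = 0.144 μM.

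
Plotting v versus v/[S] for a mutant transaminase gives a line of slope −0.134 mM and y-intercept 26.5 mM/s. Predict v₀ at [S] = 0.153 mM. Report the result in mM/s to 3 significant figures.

In the Eadie–Hofstee form v = Vmax − Km·(v/[S]), the slope is −Km and the intercept is Vmax, so Km = 0.134 mM and Vmax = 26.5 mM/s.
v = 26.5 × 0.153/(0.134 + 0.153) = 14.1 mM/s.

14.1 mM/s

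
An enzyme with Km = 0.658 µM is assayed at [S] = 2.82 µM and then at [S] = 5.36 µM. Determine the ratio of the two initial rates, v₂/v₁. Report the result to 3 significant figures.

1.10

Since Vmax cancels, v₂/v₁ = [S]₂(Km+[S]₁) / [S]₁(Km+[S]₂).
= 5.36×(0.658+2.82) / (2.82×(0.658+5.36)) = 18.64/16.97 = 1.10.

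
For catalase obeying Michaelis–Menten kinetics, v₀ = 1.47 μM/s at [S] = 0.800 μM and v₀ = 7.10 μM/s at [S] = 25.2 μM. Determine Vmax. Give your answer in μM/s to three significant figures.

From v = Vmax[S]/(Km+[S]), each point gives Vmax = v(Km+[S])/[S].
Equating: 1.47(Km+0.800)/0.800 = 7.10(Km+25.2)/25.2.
1.838·Km + 1.47 = 0.2817·Km + 7.10, so (1.838 − 0.2817)·Km = 7.10 − 1.47.
Km = 5.630/1.556 = 3.62 μM; then Vmax = 1.47(3.62+0.800)/0.800 = 8.12 μM/s.

8.12 μM/s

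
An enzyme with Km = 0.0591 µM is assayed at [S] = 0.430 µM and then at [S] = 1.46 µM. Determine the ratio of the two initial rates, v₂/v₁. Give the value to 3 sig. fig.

1.09

Since Vmax cancels, v₂/v₁ = [S]₂(Km+[S]₁) / [S]₁(Km+[S]₂).
= 1.46×(0.0591+0.430) / (0.430×(0.0591+1.46)) = 0.7141/0.6532 = 1.09.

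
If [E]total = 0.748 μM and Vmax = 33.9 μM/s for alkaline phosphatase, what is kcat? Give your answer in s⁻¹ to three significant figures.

45.3 s⁻¹

kcat = Vmax/[E]total = 33.9 μM/s / 0.748 μM = 45.3 s⁻¹.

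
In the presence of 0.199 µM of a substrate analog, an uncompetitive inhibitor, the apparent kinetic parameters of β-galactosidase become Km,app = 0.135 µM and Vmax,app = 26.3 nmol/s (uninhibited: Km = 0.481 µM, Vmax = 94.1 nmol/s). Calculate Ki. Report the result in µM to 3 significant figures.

0.0772 µM

Uncompetitive: Vmax,app = Vmax/α (and Km,app = Km/α) with α = 1 + [I]/Ki.
α = Vmax/Vmax,app = 94.1/26.3 = 3.578.
Ki = [I]/(α − 1) = 0.199/2.578 = 0.0772 µM.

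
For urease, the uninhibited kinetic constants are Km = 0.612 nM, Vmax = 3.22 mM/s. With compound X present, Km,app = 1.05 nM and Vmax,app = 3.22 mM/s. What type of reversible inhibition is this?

Km increases (0.612 → 1.05 nM) while Vmax is unchanged — the hallmark of competitive inhibition.

competitive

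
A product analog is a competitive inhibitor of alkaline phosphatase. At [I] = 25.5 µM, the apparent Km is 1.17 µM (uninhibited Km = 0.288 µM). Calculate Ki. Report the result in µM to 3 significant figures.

Competitive: Km,app = α·Km with α = 1 + [I]/Ki.
α = Km,app/Km = 1.17/0.288 = 4.062.
Ki = [I]/(α − 1) = 25.5/3.062 = 8.33 µM.

8.33 µM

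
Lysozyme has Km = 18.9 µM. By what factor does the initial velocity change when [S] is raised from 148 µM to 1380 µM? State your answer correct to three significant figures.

The fractional saturations are [S]/(Km+[S]) = 148/166.9 = 0.8868 and 1380/1399 = 0.9865.
v₂/v₁ is just their ratio: 0.9865/0.8868 = 1.11.

1.11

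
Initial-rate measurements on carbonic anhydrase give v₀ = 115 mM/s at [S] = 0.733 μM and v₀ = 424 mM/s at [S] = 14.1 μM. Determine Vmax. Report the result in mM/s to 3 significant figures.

From v = Vmax[S]/(Km+[S]), each point gives Vmax = v(Km+[S])/[S].
Equating: 115(Km+0.733)/0.733 = 424(Km+14.1)/14.1.
156.9·Km + 115 = 30.07·Km + 424, so (156.9 − 30.07)·Km = 424 − 115.
Km = 309.0/126.8 = 2.44 μM; then Vmax = 115(2.44+0.733)/0.733 = 497 mM/s.

497 mM/s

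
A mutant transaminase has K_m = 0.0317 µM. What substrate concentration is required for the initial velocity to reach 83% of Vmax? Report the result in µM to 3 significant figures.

0.155 µM

v/Vmax = [S]/(Km+[S]) = 0.83, so [S] = Km·0.83/(1 − 0.83) = 0.0317 × 4.882.
[S] = 0.155 µM.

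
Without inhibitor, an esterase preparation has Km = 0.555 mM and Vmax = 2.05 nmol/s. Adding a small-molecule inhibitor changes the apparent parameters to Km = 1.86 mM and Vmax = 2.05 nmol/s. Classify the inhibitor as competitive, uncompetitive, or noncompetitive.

Km increases (0.555 → 1.86 mM) while Vmax is unchanged — the hallmark of competitive inhibition.

competitive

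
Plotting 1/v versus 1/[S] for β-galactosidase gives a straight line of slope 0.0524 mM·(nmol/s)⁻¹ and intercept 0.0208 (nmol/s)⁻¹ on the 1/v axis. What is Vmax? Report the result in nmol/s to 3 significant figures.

The y-intercept of a Lineweaver–Burk plot equals 1/Vmax, so Vmax = 1/0.0208 = 48.1 nmol/s.

48.1 nmol/s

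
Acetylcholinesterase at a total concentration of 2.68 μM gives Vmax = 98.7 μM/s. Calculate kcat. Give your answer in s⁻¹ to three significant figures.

36.8 s⁻¹

kcat = Vmax/[E]total = 98.7 μM/s / 2.68 μM = 36.8 s⁻¹.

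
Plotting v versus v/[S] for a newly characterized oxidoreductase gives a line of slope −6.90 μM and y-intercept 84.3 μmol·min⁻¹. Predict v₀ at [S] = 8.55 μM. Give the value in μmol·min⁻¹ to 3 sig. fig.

46.7 μmol·min⁻¹

In the Eadie–Hofstee form v = Vmax − Km·(v/[S]), the slope is −Km and the intercept is Vmax, so Km = 6.90 μM and Vmax = 84.3 μmol·min⁻¹.
v = 84.3 × 8.55/(6.90 + 8.55) = 46.7 μmol·min⁻¹.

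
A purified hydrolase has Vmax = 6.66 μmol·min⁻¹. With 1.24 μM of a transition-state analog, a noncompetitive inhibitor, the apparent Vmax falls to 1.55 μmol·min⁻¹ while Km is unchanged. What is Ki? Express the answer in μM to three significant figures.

Noncompetitive: Vmax,app = Vmax/α with α = 1 + [I]/Ki.
α = Vmax/Vmax,app = 6.66/1.55 = 4.297.
Ki = [I]/(α − 1) = 1.24/3.297 = 0.376 μM.

0.376 μM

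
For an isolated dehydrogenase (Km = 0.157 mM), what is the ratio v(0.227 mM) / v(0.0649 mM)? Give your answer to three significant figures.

Since Vmax cancels, v₂/v₁ = [S]₂(Km+[S]₁) / [S]₁(Km+[S]₂).
= 0.227×(0.157+0.0649) / (0.0649×(0.157+0.227)) = 0.05037/0.02492 = 2.02.

2.02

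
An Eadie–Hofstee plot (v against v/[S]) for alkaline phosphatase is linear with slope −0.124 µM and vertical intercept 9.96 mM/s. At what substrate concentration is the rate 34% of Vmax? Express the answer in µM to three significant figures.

The Eadie–Hofstee slope gives Km = 0.124 µM (slope = −Km).
v/Vmax = [S]/(Km+[S]) = 0.34 ⇒ [S] = Km·0.34/(1−0.34) = 0.124 × 0.5152 = 0.0639 µM.

0.0639 µM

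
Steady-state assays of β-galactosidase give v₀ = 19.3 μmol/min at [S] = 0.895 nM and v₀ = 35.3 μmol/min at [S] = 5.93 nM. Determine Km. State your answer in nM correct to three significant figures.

From v = Vmax[S]/(Km+[S]), each point gives Vmax = v(Km+[S])/[S].
Equating: 19.3(Km+0.895)/0.895 = 35.3(Km+5.93)/5.93.
21.56·Km + 19.3 = 5.953·Km + 35.3, so (21.56 − 5.953)·Km = 35.3 − 19.3.
Km = 16.00/15.61 = 1.02 nM; then Vmax = 19.3(1.02+0.895)/0.895 = 41.4 μmol/min.

1.02 nM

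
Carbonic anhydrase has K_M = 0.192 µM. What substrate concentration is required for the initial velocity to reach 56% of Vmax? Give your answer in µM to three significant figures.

v/Vmax = [S]/(Km+[S]) = 0.56, so [S] = Km·0.56/(1 − 0.56) = 0.192 × 1.273.
[S] = 0.244 µM.

0.244 µM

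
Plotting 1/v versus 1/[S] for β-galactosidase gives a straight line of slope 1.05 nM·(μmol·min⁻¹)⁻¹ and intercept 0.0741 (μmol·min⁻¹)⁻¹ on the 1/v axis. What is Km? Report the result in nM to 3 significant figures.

14.2 nM

y-intercept = 1/Vmax ⇒ Vmax = 13.5 μmol·min⁻¹; slope = Km/Vmax ⇒ Km = slope × Vmax.
Km = 1.05 × 13.5 = 14.2 nM.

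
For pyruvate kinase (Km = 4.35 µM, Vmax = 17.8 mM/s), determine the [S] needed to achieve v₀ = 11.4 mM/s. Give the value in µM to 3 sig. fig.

7.75 µM

The required fractional saturation is v/Vmax = 11.4/17.8 = 0.6404.
Then [S]/(Km+[S]) = 0.6404 ⇒ [S] = 4.35 × 0.6404/(1 − 0.6404) = 7.75 µM.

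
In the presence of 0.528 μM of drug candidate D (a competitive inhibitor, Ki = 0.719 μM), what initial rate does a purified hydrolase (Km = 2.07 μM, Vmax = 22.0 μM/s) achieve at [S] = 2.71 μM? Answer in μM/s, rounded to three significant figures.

9.46 μM/s

With α = 1 + [I]/Ki = 1 + 0.528/0.719 = 1.734, the competitive rate law is v = Vmax[S] / (αKm + [S]).
v = 22.0×2.71 / (1.734×2.07 + 2.71) = 59.62/6.300 = 9.46 μM/s.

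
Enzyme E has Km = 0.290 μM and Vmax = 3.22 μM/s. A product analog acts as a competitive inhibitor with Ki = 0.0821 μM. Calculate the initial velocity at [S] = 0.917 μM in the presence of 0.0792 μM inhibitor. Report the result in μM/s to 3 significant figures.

α = 1 + [I]/Ki = 1 + 0.0792/0.0821 = 1.965.
For a competitive inhibitor, Vmax is unchanged and the apparent Km becomes α·Km: Km,app = 0.570 μM, Vmax,app = 3.22 μM/s.
v = Vmax,app·[S]/(Km,app + [S]) = 3.22 × 0.917/(0.570 + 0.917) = 1.99 μM/s.

1.99 μM/s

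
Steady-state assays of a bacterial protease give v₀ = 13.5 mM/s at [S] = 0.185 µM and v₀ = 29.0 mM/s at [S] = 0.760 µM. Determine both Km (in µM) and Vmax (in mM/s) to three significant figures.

From v = Vmax[S]/(Km+[S]), each point gives Vmax = v(Km+[S])/[S].
Equating: 13.5(Km+0.185)/0.185 = 29.0(Km+0.760)/0.760.
72.97·Km + 13.5 = 38.16·Km + 29.0, so (72.97 − 38.16)·Km = 29.0 − 13.5.
Km = 15.50/34.82 = 0.445 µM; then Vmax = 13.5(0.445+0.185)/0.185 = 46.0 mM/s.

Km = 0.445 µM; Vmax = 46.0 mM/s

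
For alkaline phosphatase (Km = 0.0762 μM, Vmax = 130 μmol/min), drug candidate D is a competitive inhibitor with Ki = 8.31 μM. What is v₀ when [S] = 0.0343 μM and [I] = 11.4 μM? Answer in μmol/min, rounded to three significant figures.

With α = 1 + [I]/Ki = 1 + 11.4/8.31 = 2.372, the competitive rate law is v = Vmax[S] / (αKm + [S]).
v = 130×0.0343 / (2.372×0.0762 + 0.0343) = 4.459/0.2150 = 20.7 μmol/min.

20.7 μmol/min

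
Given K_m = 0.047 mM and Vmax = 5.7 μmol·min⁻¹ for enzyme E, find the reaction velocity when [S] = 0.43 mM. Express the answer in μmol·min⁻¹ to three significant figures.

5.14 μmol·min⁻¹

[S]/(Km+[S]) = 0.43/0.4770 = 0.9015, the fractional saturation.
v = 0.9015 × Vmax = 0.9015 × 5.7 = 5.14 μmol·min⁻¹.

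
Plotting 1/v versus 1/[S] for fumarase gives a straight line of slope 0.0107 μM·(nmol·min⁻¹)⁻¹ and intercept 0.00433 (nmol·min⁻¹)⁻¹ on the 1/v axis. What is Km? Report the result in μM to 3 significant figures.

y-intercept = 1/Vmax ⇒ Vmax = 231 nmol·min⁻¹; slope = Km/Vmax ⇒ Km = slope × Vmax.
Km = 0.0107 × 231 = 2.47 μM.

2.47 μM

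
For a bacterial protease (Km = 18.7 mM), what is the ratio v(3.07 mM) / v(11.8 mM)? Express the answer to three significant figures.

The fractional saturations are [S]/(Km+[S]) = 11.8/30.50 = 0.3869 and 3.07/21.77 = 0.1410.
v₂/v₁ is just their ratio: 0.1410/0.3869 = 0.365.

0.365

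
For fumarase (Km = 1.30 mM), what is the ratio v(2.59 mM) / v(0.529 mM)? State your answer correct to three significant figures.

Since Vmax cancels, v₂/v₁ = [S]₂(Km+[S]₁) / [S]₁(Km+[S]₂).
= 2.59×(1.30+0.529) / (0.529×(1.30+2.59)) = 4.737/2.058 = 2.30.

2.30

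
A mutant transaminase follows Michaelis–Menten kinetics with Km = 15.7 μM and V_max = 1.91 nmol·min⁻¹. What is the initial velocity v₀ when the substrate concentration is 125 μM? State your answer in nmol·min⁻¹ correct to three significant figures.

1.70 nmol·min⁻¹

[S]/(Km+[S]) = 125/140.7 = 0.8884, the fractional saturation.
v = 0.8884 × Vmax = 0.8884 × 1.91 = 1.70 nmol·min⁻¹.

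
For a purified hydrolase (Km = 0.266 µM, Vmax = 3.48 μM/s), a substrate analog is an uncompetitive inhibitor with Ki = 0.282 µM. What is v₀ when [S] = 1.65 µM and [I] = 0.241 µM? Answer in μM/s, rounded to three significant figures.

1.73 μM/s

α = 1 + [I]/Ki = 1 + 0.241/0.282 = 1.855.
For an uncompetitive inhibitor, both parameters are divided by α, giving Vmax/α and Km/α: Km,app = 0.143 µM, Vmax,app = 1.88 μM/s.
v = Vmax,app·[S]/(Km,app + [S]) = 1.88 × 1.65/(0.143 + 1.65) = 1.73 μM/s.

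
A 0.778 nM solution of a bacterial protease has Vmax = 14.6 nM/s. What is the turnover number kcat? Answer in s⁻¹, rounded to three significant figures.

18.8 s⁻¹

kcat = Vmax/[E]total = 14.6 nM/s / 0.778 nM = 18.8 s⁻¹.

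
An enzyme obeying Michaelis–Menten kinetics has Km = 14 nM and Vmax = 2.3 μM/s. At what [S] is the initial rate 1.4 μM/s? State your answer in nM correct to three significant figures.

The required fractional saturation is v/Vmax = 1.4/2.3 = 0.6087.
Then [S]/(Km+[S]) = 0.6087 ⇒ [S] = 14 × 0.6087/(1 − 0.6087) = 21.8 nM.

21.8 nM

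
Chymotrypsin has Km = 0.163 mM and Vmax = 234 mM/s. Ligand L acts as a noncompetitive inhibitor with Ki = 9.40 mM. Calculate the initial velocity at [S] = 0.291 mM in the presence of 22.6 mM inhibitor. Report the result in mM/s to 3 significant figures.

44.1 mM/s

With α = 1 + [I]/Ki = 1 + 22.6/9.40 = 3.404, the noncompetitive rate law is v = (Vmax/α)·[S] / (Km + [S]).
v = (234/3.404)×0.291 / (0.163 + 0.291) = 20.00/0.4540 = 44.1 mM/s.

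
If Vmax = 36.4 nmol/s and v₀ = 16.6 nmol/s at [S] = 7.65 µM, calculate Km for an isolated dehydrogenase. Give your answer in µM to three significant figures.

From v = Vmax[S]/(Km+[S]), Km = [S](Vmax − v)/v.
Km = 7.65 × (36.4 − 16.6) / 16.6 = 151.5/16.6 = 9.12 µM.

9.12 µM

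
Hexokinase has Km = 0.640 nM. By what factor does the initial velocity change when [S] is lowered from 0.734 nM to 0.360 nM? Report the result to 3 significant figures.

0.674

The fractional saturations are [S]/(Km+[S]) = 0.734/1.374 = 0.5342 and 0.360/1.000 = 0.3600.
v₂/v₁ is just their ratio: 0.3600/0.5342 = 0.674.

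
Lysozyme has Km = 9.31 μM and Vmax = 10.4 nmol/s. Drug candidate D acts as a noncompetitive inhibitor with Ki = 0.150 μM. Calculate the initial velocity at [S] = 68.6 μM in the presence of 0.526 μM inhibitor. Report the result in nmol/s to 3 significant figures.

2.03 nmol/s

With α = 1 + [I]/Ki = 1 + 0.526/0.150 = 4.507, the noncompetitive rate law is v = (Vmax/α)·[S] / (Km + [S]).
v = (10.4/4.507)×68.6 / (9.31 + 68.6) = 158.3/77.91 = 2.03 nmol/s.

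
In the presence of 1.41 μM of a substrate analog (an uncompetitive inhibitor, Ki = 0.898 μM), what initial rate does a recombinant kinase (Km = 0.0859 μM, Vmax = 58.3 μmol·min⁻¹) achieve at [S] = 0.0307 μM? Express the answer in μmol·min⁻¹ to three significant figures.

10.9 μmol·min⁻¹

α = 1 + [I]/Ki = 1 + 1.41/0.898 = 2.570.
For an uncompetitive inhibitor, both parameters are divided by α, giving Vmax/α and Km/α: Km,app = 0.0334 μM, Vmax,app = 22.7 μmol·min⁻¹.
v = Vmax,app·[S]/(Km,app + [S]) = 22.7 × 0.0307/(0.0334 + 0.0307) = 10.9 μmol·min⁻¹.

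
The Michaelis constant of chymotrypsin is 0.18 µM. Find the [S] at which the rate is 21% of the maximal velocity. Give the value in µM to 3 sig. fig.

0.0478 µM

v/Vmax = [S]/(Km+[S]) = 0.21, so [S] = Km·0.21/(1 − 0.21) = 0.18 × 0.2658.
[S] = 0.0478 µM.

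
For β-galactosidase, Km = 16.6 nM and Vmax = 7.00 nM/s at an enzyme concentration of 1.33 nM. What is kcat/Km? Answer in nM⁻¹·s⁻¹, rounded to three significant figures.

0.317 nM⁻¹·s⁻¹

kcat = Vmax/[E]total = 7.00/1.33 = 5.26 s⁻¹.
kcat/Km = 5.26/16.6 = 0.317 nM⁻¹·s⁻¹.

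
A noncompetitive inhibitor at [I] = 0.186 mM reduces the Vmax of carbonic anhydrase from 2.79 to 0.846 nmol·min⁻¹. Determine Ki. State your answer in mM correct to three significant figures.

0.0809 mM

Noncompetitive: Vmax,app = Vmax/α with α = 1 + [I]/Ki.
α = Vmax/Vmax,app = 2.79/0.846 = 3.298.
Since α = 1 + [I]/Ki, [I]/Ki = 3.298 − 1 = 2.298 and Ki = 0.186/2.298 = 0.0809 mM.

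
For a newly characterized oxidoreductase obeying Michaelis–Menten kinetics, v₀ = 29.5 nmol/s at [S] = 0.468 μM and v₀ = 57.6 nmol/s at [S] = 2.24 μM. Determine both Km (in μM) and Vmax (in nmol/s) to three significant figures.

In reciprocal form, 1/v = (Km/Vmax)·(1/[S]) + 1/Vmax. The two points give (1/[S], 1/v) = (2.137, 0.03390) and (0.4464, 0.01736).
Slope = (0.03390 − 0.01736)/(2.137 − 0.4464) = 0.009783; intercept = 0.03390 − 0.009783×2.137 = 0.01299.
Vmax = 1/intercept = 77.0 nmol/s; Km = slope × Vmax = 0.009783 × 77.0 = 0.753 μM.

Km = 0.753 μM; Vmax = 77.0 nmol/s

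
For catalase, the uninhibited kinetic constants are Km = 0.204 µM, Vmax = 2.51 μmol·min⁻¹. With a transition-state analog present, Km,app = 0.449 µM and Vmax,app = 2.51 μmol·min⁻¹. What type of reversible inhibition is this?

Km increases (0.204 → 0.449 µM) while Vmax is unchanged — the hallmark of competitive inhibition.

competitive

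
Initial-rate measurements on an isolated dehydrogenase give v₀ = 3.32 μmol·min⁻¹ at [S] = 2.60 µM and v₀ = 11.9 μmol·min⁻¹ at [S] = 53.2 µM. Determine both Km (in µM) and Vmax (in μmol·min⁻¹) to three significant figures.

Km = 8.15 µM; Vmax = 13.7 μmol·min⁻¹

From v = Vmax[S]/(Km+[S]), each point gives Vmax = v(Km+[S])/[S].
Equating: 3.32(Km+2.60)/2.60 = 11.9(Km+53.2)/53.2.
1.277·Km + 3.32 = 0.2237·Km + 11.9, so (1.277 − 0.2237)·Km = 11.9 − 3.32.
Km = 8.580/1.053 = 8.15 µM; then Vmax = 3.32(8.15+2.60)/2.60 = 13.7 μmol·min⁻¹.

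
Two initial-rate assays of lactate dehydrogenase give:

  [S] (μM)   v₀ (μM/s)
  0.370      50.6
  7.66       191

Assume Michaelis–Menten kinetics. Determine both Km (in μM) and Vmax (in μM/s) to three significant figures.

From v = Vmax[S]/(Km+[S]), each point gives Vmax = v(Km+[S])/[S].
Equating: 50.6(Km+0.370)/0.370 = 191(Km+7.66)/7.66.
136.8·Km + 50.6 = 24.93·Km + 191, so (136.8 − 24.93)·Km = 191 − 50.6.
Km = 140.4/111.8 = 1.26 μM; then Vmax = 50.6(1.26+0.370)/0.370 = 222 μM/s.

Km = 1.26 μM; Vmax = 222 μM/s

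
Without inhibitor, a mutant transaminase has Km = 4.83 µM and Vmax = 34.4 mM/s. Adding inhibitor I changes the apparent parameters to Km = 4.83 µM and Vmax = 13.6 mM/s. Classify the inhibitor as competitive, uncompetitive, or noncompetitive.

noncompetitive

Vmax decreases (34.4 → 13.6 mM/s) while Km is unchanged — pure noncompetitive inhibition.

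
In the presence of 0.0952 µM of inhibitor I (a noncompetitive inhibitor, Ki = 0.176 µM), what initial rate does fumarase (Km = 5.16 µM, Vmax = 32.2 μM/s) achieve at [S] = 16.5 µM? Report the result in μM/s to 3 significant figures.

α = 1 + [I]/Ki = 1 + 0.0952/0.176 = 1.541.
For a noncompetitive inhibitor, Vmax is reduced to Vmax/α while Km is unchanged: Km,app = 5.16 µM, Vmax,app = 20.9 μM/s.
v = Vmax,app·[S]/(Km,app + [S]) = 20.9 × 16.5/(5.16 + 16.5) = 15.9 μM/s.

15.9 μM/s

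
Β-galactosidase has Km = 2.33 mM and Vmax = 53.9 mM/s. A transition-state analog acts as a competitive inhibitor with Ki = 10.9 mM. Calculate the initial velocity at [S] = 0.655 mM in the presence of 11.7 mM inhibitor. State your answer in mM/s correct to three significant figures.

α = 1 + [I]/Ki = 1 + 11.7/10.9 = 2.073.
For a competitive inhibitor, Vmax is unchanged and the apparent Km becomes α·Km: Km,app = 4.83 mM, Vmax,app = 53.9 mM/s.
v = Vmax,app·[S]/(Km,app + [S]) = 53.9 × 0.655/(4.83 + 0.655) = 6.44 mM/s.

6.44 mM/s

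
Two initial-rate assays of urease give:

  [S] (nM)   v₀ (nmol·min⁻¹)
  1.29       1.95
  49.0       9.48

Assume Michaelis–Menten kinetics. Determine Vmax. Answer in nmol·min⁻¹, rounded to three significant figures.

In reciprocal form, 1/v = (Km/Vmax)·(1/[S]) + 1/Vmax. The two points give (1/[S], 1/v) = (0.7752, 0.5128) and (0.02041, 0.1055).
Slope = (0.5128 − 0.1055)/(0.7752 − 0.02041) = 0.5397; intercept = 0.5128 − 0.5397×0.7752 = 0.09447.
Vmax = 1/intercept = 10.6 nmol·min⁻¹; Km = slope × Vmax = 0.5397 × 10.6 = 5.71 nM.

10.6 nmol·min⁻¹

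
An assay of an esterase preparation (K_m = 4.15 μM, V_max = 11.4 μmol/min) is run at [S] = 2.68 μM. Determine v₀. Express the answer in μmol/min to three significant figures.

4.47 μmol/min

[S]/(Km+[S]) = 2.68/6.830 = 0.3924, the fractional saturation.
v = 0.3924 × Vmax = 0.3924 × 11.4 = 4.47 μmol/min.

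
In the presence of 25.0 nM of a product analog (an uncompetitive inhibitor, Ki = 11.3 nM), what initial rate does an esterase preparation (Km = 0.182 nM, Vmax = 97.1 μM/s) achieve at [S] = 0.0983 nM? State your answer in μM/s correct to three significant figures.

α = 1 + [I]/Ki = 1 + 25.0/11.3 = 3.212.
For an uncompetitive inhibitor, both parameters are divided by α, giving Vmax/α and Km/α: Km,app = 0.0567 nM, Vmax,app = 30.2 μM/s.
v = Vmax,app·[S]/(Km,app + [S]) = 30.2 × 0.0983/(0.0567 + 0.0983) = 19.2 μM/s.

19.2 μM/s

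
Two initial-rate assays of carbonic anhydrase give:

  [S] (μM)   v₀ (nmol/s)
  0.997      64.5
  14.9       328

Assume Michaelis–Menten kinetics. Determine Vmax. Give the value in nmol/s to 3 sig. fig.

464 nmol/s

From v = Vmax[S]/(Km+[S]), each point gives Vmax = v(Km+[S])/[S].
Equating: 64.5(Km+0.997)/0.997 = 328(Km+14.9)/14.9.
64.69·Km + 64.5 = 22.01·Km + 328, so (64.69 − 22.01)·Km = 328 − 64.5.
Km = 263.5/42.68 = 6.17 μM; then Vmax = 64.5(6.17+0.997)/0.997 = 464 nmol/s.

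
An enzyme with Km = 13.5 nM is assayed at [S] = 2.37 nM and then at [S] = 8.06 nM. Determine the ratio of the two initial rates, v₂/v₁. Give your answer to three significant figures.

2.50

The fractional saturations are [S]/(Km+[S]) = 2.37/15.87 = 0.1493 and 8.06/21.56 = 0.3738.
v₂/v₁ is just their ratio: 0.3738/0.1493 = 2.50.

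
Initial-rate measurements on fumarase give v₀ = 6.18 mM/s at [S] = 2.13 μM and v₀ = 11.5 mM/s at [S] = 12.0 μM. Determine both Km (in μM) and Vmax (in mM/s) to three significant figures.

In reciprocal form, 1/v = (Km/Vmax)·(1/[S]) + 1/Vmax. The two points give (1/[S], 1/v) = (0.4695, 0.1618) and (0.08333, 0.08696).
Slope = (0.1618 − 0.08696)/(0.4695 − 0.08333) = 0.1939; intercept = 0.1618 − 0.1939×0.4695 = 0.07080.
Vmax = 1/intercept = 14.1 mM/s; Km = slope × Vmax = 0.1939 × 14.1 = 2.74 μM.

Km = 2.74 μM; Vmax = 14.1 mM/s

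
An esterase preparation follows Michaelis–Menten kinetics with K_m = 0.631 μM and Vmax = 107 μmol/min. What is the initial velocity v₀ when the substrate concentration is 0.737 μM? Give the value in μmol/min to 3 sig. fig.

[S]/(Km+[S]) = 0.737/1.368 = 0.5387, the fractional saturation.
v = 0.5387 × Vmax = 0.5387 × 107 = 57.6 μmol/min.

57.6 μmol/min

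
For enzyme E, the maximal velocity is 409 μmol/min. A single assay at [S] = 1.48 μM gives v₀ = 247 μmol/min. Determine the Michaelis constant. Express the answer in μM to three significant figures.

0.971 μM

From v = Vmax[S]/(Km+[S]), Km = [S](Vmax − v)/v.
Km = 1.48 × (409 − 247) / 247 = 239.8/247 = 0.971 μM.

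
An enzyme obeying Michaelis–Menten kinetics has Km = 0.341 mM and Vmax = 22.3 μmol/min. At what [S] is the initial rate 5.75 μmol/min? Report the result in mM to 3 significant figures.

Rearranging v = Vmax[S]/(Km+[S]) gives [S] = Km·v/(Vmax − v).
[S] = 0.341 × 5.75 / (22.3 − 5.75) = 1.961/16.55 = 0.118 mM.

0.118 mM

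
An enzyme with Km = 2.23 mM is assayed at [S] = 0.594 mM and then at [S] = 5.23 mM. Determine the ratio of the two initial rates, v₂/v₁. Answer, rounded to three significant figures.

3.33

The fractional saturations are [S]/(Km+[S]) = 0.594/2.824 = 0.2103 and 5.23/7.460 = 0.7011.
v₂/v₁ is just their ratio: 0.7011/0.2103 = 3.33.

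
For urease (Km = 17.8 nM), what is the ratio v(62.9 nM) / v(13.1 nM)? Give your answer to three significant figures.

The fractional saturations are [S]/(Km+[S]) = 13.1/30.90 = 0.4239 and 62.9/80.70 = 0.7794.
v₂/v₁ is just their ratio: 0.7794/0.4239 = 1.84.

1.84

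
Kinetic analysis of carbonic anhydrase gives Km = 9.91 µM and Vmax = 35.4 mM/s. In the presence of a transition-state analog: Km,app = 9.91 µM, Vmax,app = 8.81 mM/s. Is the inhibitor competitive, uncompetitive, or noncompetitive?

noncompetitive

Vmax decreases (35.4 → 8.81 mM/s) while Km is unchanged — pure noncompetitive inhibition.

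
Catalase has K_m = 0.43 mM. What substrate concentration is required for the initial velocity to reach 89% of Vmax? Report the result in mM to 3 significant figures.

v/Vmax = [S]/(Km+[S]) = 0.89, so [S] = Km·0.89/(1 − 0.89) = 0.43 × 8.091.
[S] = 3.48 mM.

3.48 mM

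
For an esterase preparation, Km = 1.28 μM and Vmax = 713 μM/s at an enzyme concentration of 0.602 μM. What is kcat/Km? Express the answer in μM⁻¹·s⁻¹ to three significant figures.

925 μM⁻¹·s⁻¹

kcat = Vmax/[E]total = 713/0.602 = 1180 s⁻¹.
kcat/Km = 1180/1.28 = 925 μM⁻¹·s⁻¹.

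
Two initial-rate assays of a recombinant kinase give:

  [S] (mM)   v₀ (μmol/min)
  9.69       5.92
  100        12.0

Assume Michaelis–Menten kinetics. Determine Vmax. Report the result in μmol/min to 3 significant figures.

13.5 μmol/min

From v = Vmax[S]/(Km+[S]), each point gives Vmax = v(Km+[S])/[S].
Equating: 5.92(Km+9.69)/9.69 = 12.0(Km+100)/100.
0.6109·Km + 5.92 = 0.1200·Km + 12.0, so (0.6109 − 0.1200)·Km = 12.0 − 5.92.
Km = 6.080/0.4909 = 12.4 mM; then Vmax = 5.92(12.4+9.69)/9.69 = 13.5 μmol/min.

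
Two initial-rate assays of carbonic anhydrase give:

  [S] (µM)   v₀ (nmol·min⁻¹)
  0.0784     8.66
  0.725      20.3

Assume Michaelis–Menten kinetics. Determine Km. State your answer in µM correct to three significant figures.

0.141 µM

In reciprocal form, 1/v = (Km/Vmax)·(1/[S]) + 1/Vmax. The two points give (1/[S], 1/v) = (12.76, 0.1155) and (1.379, 0.04926).
Slope = (0.1155 − 0.04926)/(12.76 − 1.379) = 0.005820; intercept = 0.1155 − 0.005820×12.76 = 0.04123.
Vmax = 1/intercept = 24.3 nmol·min⁻¹; Km = slope × Vmax = 0.005820 × 24.3 = 0.141 µM.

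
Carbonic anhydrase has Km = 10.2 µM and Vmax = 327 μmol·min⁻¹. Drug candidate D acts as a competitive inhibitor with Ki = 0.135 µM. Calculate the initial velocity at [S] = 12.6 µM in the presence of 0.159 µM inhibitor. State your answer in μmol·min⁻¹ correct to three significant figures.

With α = 1 + [I]/Ki = 1 + 0.159/0.135 = 2.178, the competitive rate law is v = Vmax[S] / (αKm + [S]).
v = 327×12.6 / (2.178×10.2 + 12.6) = 4120/34.81 = 118 μmol·min⁻¹.

118 μmol·min⁻¹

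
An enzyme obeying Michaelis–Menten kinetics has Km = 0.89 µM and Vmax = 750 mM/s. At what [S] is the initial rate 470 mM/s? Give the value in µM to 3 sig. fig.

1.49 µM

The required fractional saturation is v/Vmax = 470/750 = 0.6267.
Then [S]/(Km+[S]) = 0.6267 ⇒ [S] = 0.89 × 0.6267/(1 − 0.6267) = 1.49 µM.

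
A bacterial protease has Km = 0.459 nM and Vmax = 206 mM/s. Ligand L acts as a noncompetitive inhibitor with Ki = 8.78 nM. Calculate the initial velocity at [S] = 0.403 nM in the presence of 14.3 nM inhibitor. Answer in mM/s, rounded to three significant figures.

With α = 1 + [I]/Ki = 1 + 14.3/8.78 = 2.629, the noncompetitive rate law is v = (Vmax/α)·[S] / (Km + [S]).
v = (206/2.629)×0.403 / (0.459 + 0.403) = 31.58/0.8620 = 36.6 mM/s.

36.6 mM/s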